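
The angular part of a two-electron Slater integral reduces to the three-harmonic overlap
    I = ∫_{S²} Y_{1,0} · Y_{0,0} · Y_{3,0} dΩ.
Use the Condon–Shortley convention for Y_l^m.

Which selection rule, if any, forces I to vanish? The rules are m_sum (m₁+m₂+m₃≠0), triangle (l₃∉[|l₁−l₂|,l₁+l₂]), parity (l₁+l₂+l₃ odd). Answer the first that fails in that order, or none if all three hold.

triangle

azimuthal sum: 0 + 0 + 0 = 0  ✓
1 ≤ 3 ≤ 1 (triangle on l)  ✗
L = 1 + 0 + 3 = 4 (even)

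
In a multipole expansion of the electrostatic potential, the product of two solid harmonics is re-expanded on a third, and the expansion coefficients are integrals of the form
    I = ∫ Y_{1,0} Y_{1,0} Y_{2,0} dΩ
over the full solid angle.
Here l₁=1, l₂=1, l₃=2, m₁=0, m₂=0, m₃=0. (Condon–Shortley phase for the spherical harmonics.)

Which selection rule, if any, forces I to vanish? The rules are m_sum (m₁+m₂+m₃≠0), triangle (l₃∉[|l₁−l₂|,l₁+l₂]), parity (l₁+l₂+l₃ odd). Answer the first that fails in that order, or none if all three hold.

none

Σmᵢ = 0  ✓
l₃∈[|l₁−l₂|,l₁+l₂]=[0,2], have l₃=2  ✓
Σlᵢ = 4 ⇒ even  ✓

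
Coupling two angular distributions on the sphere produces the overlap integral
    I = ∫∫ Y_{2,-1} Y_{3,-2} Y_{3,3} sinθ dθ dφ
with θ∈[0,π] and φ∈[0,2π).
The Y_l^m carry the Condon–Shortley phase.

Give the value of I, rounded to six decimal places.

-0.210261

Rules hold: Σm=0, L=8 even, 1≤3≤5.
N = 5·7·7 = 245
Δ = 2!·2!·4!/9! = 1/3780
Racah Σ t=0..2: t=0:+1/24 t=1:−1/4 t=2:+1/24 = -1/6
⇒ 3j(2 3 3; 0 0 0)² = 4/105, sgn +1
Racah Σ t=1..1: t=1:−1/48 = -1/48
⇒ 3j(2 3 3; -1 -2 3)² = 5/84, sgn -1
4πI² = N·(3j₀)²·(3jₘ)² = 5/9
I = -1·√(0.555556/4π) = -0.21026104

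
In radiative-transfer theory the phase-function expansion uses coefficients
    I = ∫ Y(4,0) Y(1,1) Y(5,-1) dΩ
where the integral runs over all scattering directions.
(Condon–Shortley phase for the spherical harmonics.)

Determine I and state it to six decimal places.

-0.190188

m-sum 0 ✓  L=10 even ✓  3≤5≤5 ✓
Π(2lᵢ+1) = 9×3×11 = 297
triangle coeff Δ(4,1,5) = 1/495
Σ_t [0,0]: t=0:+1/576 = 1/576
(3j)²=5/99 [(4 1 5; 0 0 0)], sign=-1
Σ_t [0,0]: t=0:+1/1152 = 1/1152
(3j)²=1/33 [(4 1 5; 0 1 -1)], sign=+1
⇒ 4πI² = 5/11
I = (-1)√(5/11/(4π)) = -0.19018827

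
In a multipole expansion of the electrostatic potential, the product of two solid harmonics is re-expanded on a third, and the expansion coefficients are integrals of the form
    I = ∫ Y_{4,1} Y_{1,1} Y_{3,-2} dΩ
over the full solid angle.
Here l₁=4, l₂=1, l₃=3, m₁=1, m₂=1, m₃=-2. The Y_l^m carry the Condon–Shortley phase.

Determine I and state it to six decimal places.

-0.106622

Rules hold: Σm=0, L=8 even, 3≤3≤5.
N = 9·3·7 = 189
Δ = 2!·6!·0!/9! = 1/252
Racah Σ t=1..1: t=1:−1/36 = -1/36
⇒ 3j(4 1 3; 0 0 0)² = 4/63, sgn +1
Racah Σ t=2..2: t=2:+1/240 = 1/240
⇒ 3j(4 1 3; 1 1 -2)² = 1/84, sgn -1
4πI² = N·(3j₀)²·(3jₘ)² = 1/7
I = -1·√(0.142857/4π) = -0.10662181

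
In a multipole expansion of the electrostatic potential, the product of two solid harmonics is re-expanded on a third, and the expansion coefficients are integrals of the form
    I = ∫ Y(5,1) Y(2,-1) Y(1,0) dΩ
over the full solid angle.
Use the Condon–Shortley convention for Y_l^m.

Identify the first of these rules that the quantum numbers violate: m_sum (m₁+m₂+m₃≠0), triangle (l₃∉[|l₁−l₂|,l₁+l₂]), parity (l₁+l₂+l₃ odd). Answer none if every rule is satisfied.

triangle

azimuthal sum: 1 − 1 + 0 = 0  ✓
3 ≤ 1 ≤ 7 (triangle on l)  ✗
L = 5 + 2 + 1 = 8 (even)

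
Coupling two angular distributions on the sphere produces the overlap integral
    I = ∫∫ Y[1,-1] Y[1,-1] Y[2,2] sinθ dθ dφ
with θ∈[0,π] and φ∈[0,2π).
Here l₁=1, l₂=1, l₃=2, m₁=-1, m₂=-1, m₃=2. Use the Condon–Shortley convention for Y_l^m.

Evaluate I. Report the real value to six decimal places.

0.309019

Rules hold: Σm=0, L=4 even, 0≤2≤2.
N = 3·3·5 = 45
Δ = 0!·2!·2!/5! = 1/30
Racah Σ t=0..0: t=0:+1/1 = 1/1
⇒ 3j(1 1 2; 0 0 0)² = 2/15, sgn +1
Racah Σ t=0..0: t=0:+1/4 = 1/4
⇒ 3j(1 1 2; -1 -1 2)² = 1/5, sgn +1
4πI² = N·(3j₀)²·(3jₘ)² = 6/5
I = +1·√(1.2/4π) = 0.30901936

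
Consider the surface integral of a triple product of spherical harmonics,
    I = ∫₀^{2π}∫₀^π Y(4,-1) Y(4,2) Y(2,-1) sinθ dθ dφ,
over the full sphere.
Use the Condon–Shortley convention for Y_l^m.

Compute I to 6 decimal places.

m-sum 0 ✓  L=10 even ✓  0≤2≤8 ✓
Π(2lᵢ+1) = 9×9×5 = 405
triangle coeff Δ(4,4,2) = 1/13860
Σ_t [2,4]: t=2:+1/192 t=3:−1/36 t=4:+1/192 = -5/288
(3j)²=20/693 [(4 4 2; 0 0 0)], sign=-1
Σ_t [4,5]: t=4:+1/96 t=5:−1/240 = 1/160
(3j)²=27/1540 [(4 4 2; -1 2 -1)], sign=-1
⇒ 4πI² = 1215/5929
I = (+1)√(1215/5929/(4π)) = 0.12770047

0.127700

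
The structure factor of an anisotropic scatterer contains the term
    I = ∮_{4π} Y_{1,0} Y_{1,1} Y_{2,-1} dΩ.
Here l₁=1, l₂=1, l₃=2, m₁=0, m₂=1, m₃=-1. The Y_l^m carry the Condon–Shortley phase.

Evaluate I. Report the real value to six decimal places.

-0.218510

Rules hold: Σm=0, L=4 even, 0≤2≤2.
N = 3·3·5 = 45
Δ = 0!·2!·2!/5! = 1/30
Racah Σ t=0..0: t=0:+1/1 = 1/1
⇒ 3j(1 1 2; 0 0 0)² = 2/15, sgn +1
Racah Σ t=0..0: t=0:+1/2 = 1/2
⇒ 3j(1 1 2; 0 1 -1)² = 1/10, sgn -1
4πI² = N·(3j₀)²·(3jₘ)² = 3/5
I = -1·√(0.6/4π) = -0.21850969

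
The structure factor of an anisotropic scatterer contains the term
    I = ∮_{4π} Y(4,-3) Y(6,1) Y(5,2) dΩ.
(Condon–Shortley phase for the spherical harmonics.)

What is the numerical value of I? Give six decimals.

l₁+l₂+l₃=15 is odd: 3j(l;000)=0 ⇒ I=0

0.000000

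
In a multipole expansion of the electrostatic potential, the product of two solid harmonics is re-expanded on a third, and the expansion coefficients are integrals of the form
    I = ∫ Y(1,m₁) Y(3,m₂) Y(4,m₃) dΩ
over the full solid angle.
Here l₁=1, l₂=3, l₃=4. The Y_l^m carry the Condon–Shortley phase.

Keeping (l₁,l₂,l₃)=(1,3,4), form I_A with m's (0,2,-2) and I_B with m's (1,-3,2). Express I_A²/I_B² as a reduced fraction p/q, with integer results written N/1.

Same 1,3,4: normalisation and zero-m 3j drop out of the ratio.
A: Δ: 0! 2! 6! / 9! → 1/252; sum: t=0:+1/120 = 1/120; 3j²(1 3 4; 0 2 -2) = Δ·Π!·Σ² = 1/21  (sign +1)
B: Δ: 0! 2! 6! / 9! → 1/252; sum: t=0:+1/1440 = 1/1440; 3j²(1 3 4; 1 -3 2) = Δ·Π!·Σ² = 1/252  (sign +1)
I_A²/I_B² = (1/21)/(1/252) = 12/1

12/1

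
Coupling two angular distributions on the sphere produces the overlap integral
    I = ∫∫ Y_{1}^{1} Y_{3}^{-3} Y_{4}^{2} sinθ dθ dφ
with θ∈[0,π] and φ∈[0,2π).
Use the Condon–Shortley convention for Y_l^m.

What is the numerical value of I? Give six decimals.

0.061558

Checks pass: Σm=0; 8 even; l₃=4∈[2,4].
(2·1+1)(2·3+1)(2·4+1) = 189
Δ: 0! 2! 6! / 9! → 1/252
sum: t=0:+1/36 = 1/36
3j²(1 3 4; 0 0 0) = Δ·Π!·Σ² = 4/63  (sign +1)
sum: t=0:+1/1440 = 1/1440
3j²(1 3 4; 1 -3 2) = Δ·Π!·Σ² = 1/252  (sign +1)
combine: 4πI² = 189·4/63·1/252 = 1/21
take √, sign +1: I = 0.06155813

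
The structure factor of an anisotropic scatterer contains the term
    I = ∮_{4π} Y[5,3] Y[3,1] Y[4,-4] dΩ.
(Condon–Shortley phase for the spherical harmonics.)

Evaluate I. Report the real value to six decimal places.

Rules hold: Σm=0, L=12 even, 2≤4≤8.
N = 11·7·9 = 693
Δ = 4!·6!·2!/13! = 1/180180
Racah Σ t=1..3: t=1:−1/576 t=2:+1/144 t=3:−1/576 = 1/288
⇒ 3j(5 3 4; 0 0 0)² = 20/1001, sgn +1
Racah Σ t=2..2: t=2:+1/5760 = 1/5760
⇒ 3j(5 3 4; 3 1 -4)² = 56/2145, sgn +1
4πI² = N·(3j₀)²·(3jₘ)² = 672/1859
I = +1·√(0.361485/4π) = 0.16960553

0.169606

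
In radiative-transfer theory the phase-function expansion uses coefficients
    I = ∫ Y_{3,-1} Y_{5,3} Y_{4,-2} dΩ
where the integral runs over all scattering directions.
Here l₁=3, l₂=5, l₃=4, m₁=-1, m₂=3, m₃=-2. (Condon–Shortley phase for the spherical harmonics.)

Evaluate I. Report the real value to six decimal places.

-0.144236

Rules hold: Σm=0, L=12 even, 2≤4≤8.
N = 7·11·9 = 693
Δ = 4!·2!·6!/13! = 1/180180
Racah Σ t=1..3: t=1:−1/576 t=2:+1/144 t=3:−1/576 = 1/288
⇒ 3j(3 5 4; 0 0 0)² = 20/1001, sgn +1
Racah Σ t=2..4: t=2:+1/5760 t=3:−1/720 t=4:+1/2304 = -1/1280
⇒ 3j(3 5 4; -1 3 -2)² = 27/1430, sgn -1
4πI² = N·(3j₀)²·(3jₘ)² = 486/1859
I = -1·√(0.261431/4π) = -0.14423595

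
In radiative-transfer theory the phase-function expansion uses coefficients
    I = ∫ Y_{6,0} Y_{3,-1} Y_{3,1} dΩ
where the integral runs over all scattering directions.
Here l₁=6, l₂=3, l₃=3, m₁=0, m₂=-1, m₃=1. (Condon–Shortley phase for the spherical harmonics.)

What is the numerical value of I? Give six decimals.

0.177816

m-sum 0 ✓  L=12 even ✓  3≤3≤9 ✓
Π(2lᵢ+1) = 13×7×7 = 637
triangle coeff Δ(6,3,3) = 1/12012
Σ_t [3,3]: t=3:−1/1296 = -1/1296
(3j)²=100/3003 [(6 3 3; 0 0 0)], sign=+1
Σ_t [2,2]: t=2:+1/2304 = 1/2304
(3j)²=75/4004 [(6 3 3; 0 -1 1)], sign=+1
⇒ 4πI² = 625/1573
I = (+1)√(625/1573/(4π)) = 0.17781595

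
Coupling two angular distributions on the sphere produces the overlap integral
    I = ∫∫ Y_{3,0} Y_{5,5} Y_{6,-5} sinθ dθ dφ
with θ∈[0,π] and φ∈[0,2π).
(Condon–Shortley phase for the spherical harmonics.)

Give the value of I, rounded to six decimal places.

Rules hold: Σm=0, L=14 even, 2≤6≤8.
N = 7·11·13 = 1001
Δ = 2!·4!·8!/15! = 1/675675
Racah Σ t=0..2: t=0:+1/8640 t=1:−1/2304 t=2:+1/8640 = -7/34560
⇒ 3j(3 5 6; 0 0 0)² = 7/429, sgn -1
Racah Σ t=2..2: t=2:+1/483840 = 1/483840
⇒ 3j(3 5 6; 0 5 -5)² = 3/91, sgn -1
4πI² = N·(3j₀)²·(3jₘ)² = 7/13
I = +1·√(0.538462/4π) = 0.20700098

0.207001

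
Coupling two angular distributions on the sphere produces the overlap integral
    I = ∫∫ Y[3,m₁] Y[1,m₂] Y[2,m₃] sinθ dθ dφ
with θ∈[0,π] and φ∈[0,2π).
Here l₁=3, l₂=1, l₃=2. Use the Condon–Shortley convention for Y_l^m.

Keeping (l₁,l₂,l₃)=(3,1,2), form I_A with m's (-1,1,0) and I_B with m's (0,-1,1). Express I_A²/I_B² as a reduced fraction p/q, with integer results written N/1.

Same 3,1,2: normalisation and zero-m 3j drop out of the ratio.
A: Δ: 2! 4! 0! / 7! → 1/105; sum: t=2:+1/8 = 1/8; 3j²(3 1 2; -1 1 0) = Δ·Π!·Σ² = 2/35  (sign +1)
B: Δ: 2! 4! 0! / 7! → 1/105; sum: t=0:+1/12 = 1/12; 3j²(3 1 2; 0 -1 1) = Δ·Π!·Σ² = 1/35  (sign -1)
I_A²/I_B² = (2/35)/(1/35) = 2/1

2/1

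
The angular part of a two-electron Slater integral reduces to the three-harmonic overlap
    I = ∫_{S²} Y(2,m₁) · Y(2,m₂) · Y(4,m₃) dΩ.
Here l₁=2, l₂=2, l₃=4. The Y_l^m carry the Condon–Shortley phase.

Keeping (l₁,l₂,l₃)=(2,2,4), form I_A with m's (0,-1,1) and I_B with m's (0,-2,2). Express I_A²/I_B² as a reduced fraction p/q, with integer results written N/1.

Shared (l₁,l₂,l₃)=(2,2,4): N and (l;000)² cancel in I_A²/I_B².
A: Δ = 0!·4!·4!/9! = 1/630; Racah Σ t=0..0: t=0:+1/24 = 1/24; ⇒ 3j(2 2 4; 0 -1 1)² = 1/21, sgn -1
B: Δ = 0!·4!·4!/9! = 1/630; Racah Σ t=0..0: t=0:+1/96 = 1/96; ⇒ 3j(2 2 4; 0 -2 2)² = 1/42, sgn +1
I_A²/I_B² = (1/21)/(1/42) = 2/1

2/1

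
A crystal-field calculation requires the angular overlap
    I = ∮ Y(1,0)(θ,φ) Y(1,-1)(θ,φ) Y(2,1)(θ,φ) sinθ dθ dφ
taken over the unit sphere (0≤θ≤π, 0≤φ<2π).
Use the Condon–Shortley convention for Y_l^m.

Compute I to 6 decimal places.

Rules hold: Σm=0, L=4 even, 0≤2≤2.
N = 3·3·5 = 45
Δ = 0!·2!·2!/5! = 1/30
Racah Σ t=0..0: t=0:+1/1 = 1/1
⇒ 3j(1 1 2; 0 0 0)² = 2/15, sgn +1
Racah Σ t=0..0: t=0:+1/2 = 1/2
⇒ 3j(1 1 2; 0 -1 1)² = 1/10, sgn -1
4πI² = N·(3j₀)²·(3jₘ)² = 3/5
I = -1·√(0.6/4π) = -0.21850969

-0.218510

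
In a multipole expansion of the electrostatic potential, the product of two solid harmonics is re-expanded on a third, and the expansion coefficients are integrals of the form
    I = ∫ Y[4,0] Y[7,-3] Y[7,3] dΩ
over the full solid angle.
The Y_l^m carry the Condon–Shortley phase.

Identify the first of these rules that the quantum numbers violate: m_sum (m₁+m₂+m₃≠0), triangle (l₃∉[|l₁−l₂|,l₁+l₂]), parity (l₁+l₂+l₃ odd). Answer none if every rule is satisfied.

Σmᵢ = 0  ✓
l₃∈[|l₁−l₂|,l₁+l₂]=[3,11], have l₃=7  ✓
Σlᵢ = 18 ⇒ even  ✓

none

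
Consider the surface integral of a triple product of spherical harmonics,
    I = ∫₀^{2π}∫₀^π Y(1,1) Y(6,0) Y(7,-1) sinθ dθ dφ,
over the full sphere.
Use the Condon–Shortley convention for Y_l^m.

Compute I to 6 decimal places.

Checks pass: Σm=0; 14 even; l₃=7∈[5,7].
(2·1+1)(2·6+1)(2·7+1) = 585
Δ: 0! 2! 12! / 15! → 1/1365
sum: t=0:+1/518400 = 1/518400
3j²(1 6 7; 0 0 0) = Δ·Π!·Σ² = 7/195  (sign -1)
sum: t=0:+1/1036800 = 1/1036800
3j²(1 6 7; 1 0 -1) = Δ·Π!·Σ² = 4/195  (sign +1)
combine: 4πI² = 585·7/195·4/195 = 28/65
take √, sign -1: I = -0.18514731

-0.185147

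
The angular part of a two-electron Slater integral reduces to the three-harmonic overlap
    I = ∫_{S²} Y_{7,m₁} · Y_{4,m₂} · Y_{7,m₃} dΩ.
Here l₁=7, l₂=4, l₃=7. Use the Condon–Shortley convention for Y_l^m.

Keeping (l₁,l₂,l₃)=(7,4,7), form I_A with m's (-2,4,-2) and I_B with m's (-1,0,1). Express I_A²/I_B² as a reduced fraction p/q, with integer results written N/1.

13720/4761

Same 7,4,7: normalisation and zero-m 3j drop out of the ratio.
A: Δ: 4! 10! 4! / 19! → 1/58198140; sum: t=4:+1/8294400 = 1/8294400; 3j²(7 4 7; -2 4 -2) = Δ·Π!·Σ² = 882/46189  (sign -1)
B: Δ: 4! 10! 4! / 19! → 1/58198140; sum: t=0:+1/46448640 t=1:−1/1088640 t=2:+1/276480 t=3:−1/518400 t=4:+1/9953280 = 23/25804800; 3j²(7 4 7; -1 0 1) = Δ·Π!·Σ² = 42849/6466460  (sign +1)
I_A²/I_B² = (882/46189)/(42849/6466460) = 13720/4761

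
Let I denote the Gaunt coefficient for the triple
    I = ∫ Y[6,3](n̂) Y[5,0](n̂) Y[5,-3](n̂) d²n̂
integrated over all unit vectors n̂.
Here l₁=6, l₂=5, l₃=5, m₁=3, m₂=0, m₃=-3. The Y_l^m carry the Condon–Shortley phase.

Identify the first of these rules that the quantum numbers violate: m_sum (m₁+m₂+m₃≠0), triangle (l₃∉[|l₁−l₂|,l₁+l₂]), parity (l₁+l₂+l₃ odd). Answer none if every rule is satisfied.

none

m₁+m₂+m₃ = 3 + 0 − 3 = 0  ✓
triangle: |6−5|=1 ≤ l₃=5 ≤ 6+5=11  ✓
parity: l₁+l₂+l₃ = 16 is even  ✓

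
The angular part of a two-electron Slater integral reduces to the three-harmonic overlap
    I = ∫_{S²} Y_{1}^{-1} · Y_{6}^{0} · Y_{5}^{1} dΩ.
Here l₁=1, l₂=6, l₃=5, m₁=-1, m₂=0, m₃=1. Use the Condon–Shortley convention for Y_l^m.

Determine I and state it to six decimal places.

0.158246

Checks pass: Σm=0; 12 even; l₃=5∈[5,7].
(2·1+1)(2·6+1)(2·5+1) = 429
Δ: 2! 0! 10! / 13! → 1/858
sum: t=1:−1/14400 = -1/14400
3j²(1 6 5; 0 0 0) = Δ·Π!·Σ² = 6/143  (sign +1)
sum: t=2:+1/34560 = 1/34560
3j²(1 6 5; -1 0 1) = Δ·Π!·Σ² = 5/286  (sign +1)
combine: 4πI² = 429·6/143·5/286 = 45/143
take √, sign +1: I = 0.15824621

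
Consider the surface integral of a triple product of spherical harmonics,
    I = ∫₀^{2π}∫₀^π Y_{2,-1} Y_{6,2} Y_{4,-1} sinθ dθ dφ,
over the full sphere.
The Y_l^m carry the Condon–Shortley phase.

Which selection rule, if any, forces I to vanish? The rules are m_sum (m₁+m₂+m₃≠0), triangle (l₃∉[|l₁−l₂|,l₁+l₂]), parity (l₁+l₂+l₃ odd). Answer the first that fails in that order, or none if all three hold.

Σmᵢ = 0  ✓
l₃∈[|l₁−l₂|,l₁+l₂]=[4,8], have l₃=4  ✓
Σlᵢ = 12 ⇒ even  ✓

none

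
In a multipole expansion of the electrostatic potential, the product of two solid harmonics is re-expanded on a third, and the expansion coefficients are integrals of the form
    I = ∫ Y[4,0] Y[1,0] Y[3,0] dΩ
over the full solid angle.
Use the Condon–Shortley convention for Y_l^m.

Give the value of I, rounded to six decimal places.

m-sum 0 ✓  L=8 even ✓  3≤3≤5 ✓
Π(2lᵢ+1) = 9×3×7 = 189
triangle coeff Δ(4,1,3) = 1/252
Σ_t [1,1]: t=1:−1/36 = -1/36
(3j)²=4/63 [(4 1 3; 0 0 0)], sign=+1
(m-triple is (0,0,0) — same symbol as above.)
⇒ 4πI² = 16/21
I = (+1)√(16/21/(4π)) = 0.24623252

0.246233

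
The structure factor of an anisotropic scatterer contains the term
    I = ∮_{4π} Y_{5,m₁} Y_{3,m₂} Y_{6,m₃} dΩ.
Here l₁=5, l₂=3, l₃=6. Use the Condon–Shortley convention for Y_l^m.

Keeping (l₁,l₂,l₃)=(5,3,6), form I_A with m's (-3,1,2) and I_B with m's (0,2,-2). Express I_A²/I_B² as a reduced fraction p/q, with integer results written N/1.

Shared (l₁,l₂,l₃)=(5,3,6): N and (l;000)² cancel in I_A²/I_B².
A: Δ = 2!·8!·4!/15! = 1/675675; Racah Σ t=0..2: t=0:+1/1935360 t=1:−1/30240 t=2:+1/11520 = 1/18432; ⇒ 3j(5 3 6; -3 1 2)² = 7/429, sgn +1
B: Δ = 2!·8!·4!/15! = 1/675675; Racah Σ t=1..2: t=1:−1/13824 t=2:+1/8640 = 1/23040; ⇒ 3j(5 3 6; 0 2 -2)² = 2/429, sgn +1
I_A²/I_B² = (7/429)/(2/429) = 7/2

7/2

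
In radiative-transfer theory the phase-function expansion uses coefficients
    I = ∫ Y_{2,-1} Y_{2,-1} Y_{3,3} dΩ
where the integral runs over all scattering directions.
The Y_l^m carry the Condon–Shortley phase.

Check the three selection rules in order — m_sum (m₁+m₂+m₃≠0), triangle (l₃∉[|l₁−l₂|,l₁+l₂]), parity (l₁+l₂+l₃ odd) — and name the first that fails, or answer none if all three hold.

m_sum

m₁+m₂+m₃ = -1 − 1 + 3 = 1  ✗
triangle: |2−2|=0 ≤ l₃=3 ≤ 2+2=4
parity: l₁+l₂+l₃ = 7 is odd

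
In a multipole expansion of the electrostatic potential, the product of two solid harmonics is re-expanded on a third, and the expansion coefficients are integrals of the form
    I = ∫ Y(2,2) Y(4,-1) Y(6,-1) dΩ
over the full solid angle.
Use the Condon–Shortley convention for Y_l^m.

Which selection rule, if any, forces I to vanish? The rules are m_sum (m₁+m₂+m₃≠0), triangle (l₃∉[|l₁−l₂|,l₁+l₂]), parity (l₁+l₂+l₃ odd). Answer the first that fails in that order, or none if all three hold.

m₁+m₂+m₃ = 2 − 1 − 1 = 0  ✓
triangle: |2−4|=2 ≤ l₃=6 ≤ 2+4=6  ✓
parity: l₁+l₂+l₃ = 12 is even  ✓

none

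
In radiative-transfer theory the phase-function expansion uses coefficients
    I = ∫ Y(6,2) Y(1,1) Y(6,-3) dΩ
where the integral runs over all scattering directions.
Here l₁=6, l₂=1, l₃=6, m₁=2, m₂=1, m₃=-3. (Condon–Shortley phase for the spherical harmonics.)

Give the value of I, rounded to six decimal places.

Σlᵢ=13 odd — θ-integrand is odd under cosθ→−cosθ; I=0

0.000000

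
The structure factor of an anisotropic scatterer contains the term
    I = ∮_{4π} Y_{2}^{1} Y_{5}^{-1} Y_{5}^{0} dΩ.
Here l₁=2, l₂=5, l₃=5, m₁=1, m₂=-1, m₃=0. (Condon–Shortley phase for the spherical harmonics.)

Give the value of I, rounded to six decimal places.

-0.036166

Rules hold: Σm=0, L=12 even, 3≤5≤7.
N = 5·11·11 = 605
Δ = 2!·2!·8!/13! = 1/38610
Racah Σ t=0..2: t=0:+1/2880 t=1:−1/576 t=2:+1/2880 = -1/960
⇒ 3j(2 5 5; 0 0 0)² = 10/429, sgn +1
Racah Σ t=0..1: t=0:+1/1152 t=1:−1/1440 = 1/5760
⇒ 3j(2 5 5; 1 -1 0)² = 1/858, sgn -1
4πI² = N·(3j₀)²·(3jₘ)² = 25/1521
I = -1·√(0.0164366/4π) = -0.03616600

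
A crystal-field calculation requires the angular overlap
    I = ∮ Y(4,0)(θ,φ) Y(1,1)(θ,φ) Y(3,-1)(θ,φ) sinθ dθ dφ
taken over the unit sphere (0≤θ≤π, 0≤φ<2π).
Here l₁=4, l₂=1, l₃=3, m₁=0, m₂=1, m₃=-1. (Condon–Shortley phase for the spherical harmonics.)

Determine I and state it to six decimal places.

Checks pass: Σm=0; 8 even; l₃=3∈[3,5].
(2·4+1)(2·1+1)(2·3+1) = 189
Δ: 2! 6! 0! / 9! → 1/252
sum: t=1:−1/36 = -1/36
3j²(4 1 3; 0 0 0) = Δ·Π!·Σ² = 4/63  (sign +1)
sum: t=2:+1/96 = 1/96
3j²(4 1 3; 0 1 -1) = Δ·Π!·Σ² = 1/42  (sign +1)
combine: 4πI² = 189·4/63·1/42 = 2/7
take √, sign +1: I = 0.15078601

0.150786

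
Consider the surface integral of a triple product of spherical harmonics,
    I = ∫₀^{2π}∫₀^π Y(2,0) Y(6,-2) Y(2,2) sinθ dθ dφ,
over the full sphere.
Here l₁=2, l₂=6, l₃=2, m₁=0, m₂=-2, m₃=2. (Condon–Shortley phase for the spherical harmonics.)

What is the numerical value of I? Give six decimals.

triangle: need 4≤l₃≤8, have 2; I=0

0.000000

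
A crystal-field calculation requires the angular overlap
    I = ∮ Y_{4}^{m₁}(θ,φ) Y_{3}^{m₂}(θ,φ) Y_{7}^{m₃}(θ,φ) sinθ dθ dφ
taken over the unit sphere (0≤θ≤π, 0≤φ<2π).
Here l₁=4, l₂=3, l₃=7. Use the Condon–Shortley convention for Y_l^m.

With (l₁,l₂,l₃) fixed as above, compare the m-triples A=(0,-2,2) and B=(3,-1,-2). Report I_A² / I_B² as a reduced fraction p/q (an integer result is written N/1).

7/2

l's match ⇒ only the (l;m) 3-j factors differ between A and B.
A: triangle coeff Δ(4,3,7) = 1/45045; Σ_t [0,0]: t=0:+1/69120 = 1/69120; (3j)²=2/143 [(4 3 7; 0 -2 2)], sign=-1
B: triangle coeff Δ(4,3,7) = 1/45045; Σ_t [0,0]: t=0:+1/241920 = 1/241920; (3j)²=4/1001 [(4 3 7; 3 -1 -2)], sign=-1
I_A²/I_B² = (2/143)/(4/1001) = 7/2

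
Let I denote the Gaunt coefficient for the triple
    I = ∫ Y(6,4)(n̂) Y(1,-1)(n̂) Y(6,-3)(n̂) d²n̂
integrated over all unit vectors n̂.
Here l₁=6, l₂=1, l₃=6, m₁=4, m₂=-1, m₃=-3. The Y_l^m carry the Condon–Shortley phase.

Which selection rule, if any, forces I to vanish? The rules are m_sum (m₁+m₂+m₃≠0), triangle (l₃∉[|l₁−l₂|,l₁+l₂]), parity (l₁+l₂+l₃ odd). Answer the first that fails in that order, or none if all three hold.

azimuthal sum: 4 − 1 − 3 = 0  ✓
5 ≤ 6 ≤ 7 (triangle on l)  ✓
L = 6 + 1 + 6 = 13 (odd)  ✗

parity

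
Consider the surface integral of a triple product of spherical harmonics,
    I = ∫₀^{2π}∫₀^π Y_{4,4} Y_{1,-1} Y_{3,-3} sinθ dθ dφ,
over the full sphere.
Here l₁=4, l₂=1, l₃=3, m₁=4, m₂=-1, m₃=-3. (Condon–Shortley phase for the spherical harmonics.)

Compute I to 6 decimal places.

0.325735

Checks pass: Σm=0; 8 even; l₃=3∈[3,5].
(2·4+1)(2·1+1)(2·3+1) = 189
Δ: 2! 6! 0! / 9! → 1/252
sum: t=1:−1/36 = -1/36
3j²(4 1 3; 0 0 0) = Δ·Π!·Σ² = 4/63  (sign +1)
sum: t=0:+1/1440 = 1/1440
3j²(4 1 3; 4 -1 -3) = Δ·Π!·Σ² = 1/9  (sign +1)
combine: 4πI² = 189·4/63·1/9 = 4/3
take √, sign +1: I = 0.32573501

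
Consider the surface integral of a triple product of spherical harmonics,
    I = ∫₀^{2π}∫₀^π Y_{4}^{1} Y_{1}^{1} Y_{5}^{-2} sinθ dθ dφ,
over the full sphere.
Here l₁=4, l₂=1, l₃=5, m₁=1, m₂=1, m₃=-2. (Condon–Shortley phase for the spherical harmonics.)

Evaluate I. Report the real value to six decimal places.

0.225034

Rules hold: Σm=0, L=10 even, 3≤5≤5.
N = 9·3·11 = 297
Δ = 0!·8!·2!/11! = 1/495
Racah Σ t=0..0: t=0:+1/576 = 1/576
⇒ 3j(4 1 5; 0 0 0)² = 5/99, sgn -1
Racah Σ t=0..0: t=0:+1/1440 = 1/1440
⇒ 3j(4 1 5; 1 1 -2)² = 7/165, sgn -1
4πI² = N·(3j₀)²·(3jₘ)² = 7/11
I = +1·√(0.636364/4π) = 0.22503380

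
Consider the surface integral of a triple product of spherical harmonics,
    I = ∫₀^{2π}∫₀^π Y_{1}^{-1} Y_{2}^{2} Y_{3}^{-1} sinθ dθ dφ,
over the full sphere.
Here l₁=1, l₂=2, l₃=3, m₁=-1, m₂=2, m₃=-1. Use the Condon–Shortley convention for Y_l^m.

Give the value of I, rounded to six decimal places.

-0.082589

Checks pass: Σm=0; 6 even; l₃=3∈[1,3].
(2·1+1)(2·2+1)(2·3+1) = 105
Δ: 0! 2! 4! / 7! → 1/105
sum: t=0:+1/4 = 1/4
3j²(1 2 3; 0 0 0) = Δ·Π!·Σ² = 3/35  (sign -1)
sum: t=0:+1/48 = 1/48
3j²(1 2 3; -1 2 -1) = Δ·Π!·Σ² = 1/105  (sign +1)
combine: 4πI² = 105·3/35·1/105 = 3/35
take √, sign -1: I = -0.08258890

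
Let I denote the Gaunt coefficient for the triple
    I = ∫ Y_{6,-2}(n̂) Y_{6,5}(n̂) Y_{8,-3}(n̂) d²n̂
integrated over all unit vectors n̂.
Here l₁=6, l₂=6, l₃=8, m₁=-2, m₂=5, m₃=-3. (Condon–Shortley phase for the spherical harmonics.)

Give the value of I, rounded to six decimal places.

Rules hold: Σm=0, L=20 even, 0≤8≤12.
N = 13·13·17 = 2873
Δ = 4!·8!·8!/21! = 1/1309458150
Racah Σ t=0..4: t=0:+1/49766400 t=1:−1/3110400 t=2:+1/1327104 t=3:−1/3110400 t=4:+1/49766400 = 1/6635520
⇒ 3j(6 6 8; 0 0 0)² = 350/46189, sgn +1
Racah Σ t=3..4: t=3:−1/174182400 t=4:+1/69672960 = 1/116121600
⇒ 3j(6 6 8; -2 5 -3)² = 44/4199, sgn -1
4πI² = N·(3j₀)²·(3jₘ)² = 1400/6137
I = -1·√(0.228124/4π) = -0.13473519

-0.134735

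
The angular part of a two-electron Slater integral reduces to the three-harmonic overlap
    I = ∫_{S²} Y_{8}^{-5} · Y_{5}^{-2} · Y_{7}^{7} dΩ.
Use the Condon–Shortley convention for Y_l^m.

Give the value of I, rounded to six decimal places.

-0.146271

m-sum 0 ✓  L=20 even ✓  3≤7≤13 ✓
Π(2lᵢ+1) = 17×11×15 = 2805
triangle coeff Δ(8,5,7) = 1/814773960
Σ_t [1,5]: t=1:−1/87091200 t=2:+1/4976640 t=3:−1/2073600 t=4:+1/4976640 t=5:−1/87091200 = -1/9676800
(3j)²=360/46189 [(8 5 7; 0 0 0)], sign=+1
Σ_t [3,3]: t=3:−1/3135283200 = -1/3135283200
(3j)²=143/11628 [(8 5 7; -5 -2 7)], sign=-1
⇒ 4πI² = 1650/6137
I = (-1)√(1650/6137/(4π)) = -0.14627125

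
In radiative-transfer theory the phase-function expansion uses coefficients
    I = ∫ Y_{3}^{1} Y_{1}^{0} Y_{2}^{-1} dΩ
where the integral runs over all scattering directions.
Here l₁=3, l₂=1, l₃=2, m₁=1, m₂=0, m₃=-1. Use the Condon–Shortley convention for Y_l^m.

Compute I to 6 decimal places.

Rules hold: Σm=0, L=6 even, 2≤2≤4.
N = 7·3·5 = 105
Δ = 2!·4!·0!/7! = 1/105
Racah Σ t=1..1: t=1:−1/4 = -1/4
⇒ 3j(3 1 2; 0 0 0)² = 3/35, sgn -1
Racah Σ t=1..1: t=1:−1/6 = -1/6
⇒ 3j(3 1 2; 1 0 -1)² = 8/105, sgn +1
4πI² = N·(3j₀)²·(3jₘ)² = 24/35
I = -1·√(0.685714/4π) = -0.23359668

-0.233597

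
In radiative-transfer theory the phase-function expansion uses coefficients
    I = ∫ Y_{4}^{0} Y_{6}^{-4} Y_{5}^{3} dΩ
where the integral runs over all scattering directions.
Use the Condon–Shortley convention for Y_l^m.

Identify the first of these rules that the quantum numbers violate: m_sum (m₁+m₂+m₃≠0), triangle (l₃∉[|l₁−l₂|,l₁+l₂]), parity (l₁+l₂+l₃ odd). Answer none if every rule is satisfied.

azimuthal sum: 0 − 4 + 3 = -1  ✗
2 ≤ 5 ≤ 10 (triangle on l)
L = 4 + 6 + 5 = 15 (odd)

m_sum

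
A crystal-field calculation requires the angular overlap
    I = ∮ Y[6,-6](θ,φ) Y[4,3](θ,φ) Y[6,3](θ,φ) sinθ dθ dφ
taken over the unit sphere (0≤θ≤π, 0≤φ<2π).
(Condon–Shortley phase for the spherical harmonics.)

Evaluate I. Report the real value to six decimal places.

Checks pass: Σm=0; 16 even; l₃=6∈[2,10].
(2·6+1)(2·4+1)(2·6+1) = 1521
Δ: 4! 8! 4! / 17! → 1/15315300
sum: t=0:+1/829440 t=1:−1/25920 t=2:+1/9216 t=3:−1/25920 t=4:+1/829440 = 7/207360
3j²(6 4 6; 0 0 0) = Δ·Π!·Σ² = 28/2431  (sign +1)
sum: t=4:+1/5806080 = 1/5806080
3j²(6 4 6; -6 3 3) = Δ·Π!·Σ² = 9/884  (sign -1)
combine: 4πI² = 1521·28/2431·9/884 = 567/3179
take √, sign -1: I = -0.11913554

-0.119136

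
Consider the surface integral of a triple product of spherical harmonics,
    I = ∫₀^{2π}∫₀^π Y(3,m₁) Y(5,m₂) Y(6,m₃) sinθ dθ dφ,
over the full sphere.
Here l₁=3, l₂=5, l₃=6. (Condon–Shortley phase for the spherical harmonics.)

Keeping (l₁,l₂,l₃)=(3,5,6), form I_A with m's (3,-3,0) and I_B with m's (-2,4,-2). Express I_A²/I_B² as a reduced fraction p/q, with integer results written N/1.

28/45

l's match ⇒ only the (l;m) 3-j factors differ between A and B.
A: triangle coeff Δ(3,5,6) = 1/675675; Σ_t [0,0]: t=0:+1/69120 = 1/69120; (3j)²=4/429 [(3 5 6; 3 -3 0)], sign=+1
B: triangle coeff Δ(3,5,6) = 1/675675; Σ_t [1,2]: t=1:−1/967680 t=2:+1/60480 = 1/64512; (3j)²=15/1001 [(3 5 6; -2 4 -2)], sign=+1
I_A²/I_B² = (4/429)/(15/1001) = 28/45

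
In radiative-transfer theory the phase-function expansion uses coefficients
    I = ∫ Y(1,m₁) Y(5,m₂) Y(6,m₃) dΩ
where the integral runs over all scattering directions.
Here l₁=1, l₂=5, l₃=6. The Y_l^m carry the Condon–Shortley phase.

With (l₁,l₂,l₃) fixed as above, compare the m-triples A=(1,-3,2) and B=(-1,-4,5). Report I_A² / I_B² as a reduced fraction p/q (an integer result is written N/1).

6/55

Same 1,5,6: normalisation and zero-m 3j drop out of the ratio.
A: Δ: 0! 2! 10! / 13! → 1/858; sum: t=0:+1/161280 = 1/161280; 3j²(1 5 6; 1 -3 2) = Δ·Π!·Σ² = 1/143  (sign +1)
B: Δ: 0! 2! 10! / 13! → 1/858; sum: t=0:+1/725760 = 1/725760; 3j²(1 5 6; -1 -4 5) = Δ·Π!·Σ² = 5/78  (sign -1)
I_A²/I_B² = (1/143)/(5/78) = 6/55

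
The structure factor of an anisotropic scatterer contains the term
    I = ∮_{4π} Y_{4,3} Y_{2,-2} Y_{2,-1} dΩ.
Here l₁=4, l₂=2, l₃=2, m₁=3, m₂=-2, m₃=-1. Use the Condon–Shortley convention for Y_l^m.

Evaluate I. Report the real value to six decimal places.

-0.238414

Rules hold: Σm=0, L=8 even, 2≤2≤6.
N = 9·5·5 = 225
Δ = 4!·4!·0!/9! = 1/630
Racah Σ t=2..2: t=2:+1/16 = 1/16
⇒ 3j(4 2 2; 0 0 0)² = 2/35, sgn +1
Racah Σ t=0..0: t=0:+1/144 = 1/144
⇒ 3j(4 2 2; 3 -2 -1)² = 1/18, sgn -1
4πI² = N·(3j₀)²·(3jₘ)² = 5/7
I = -1·√(0.714286/4π) = -0.23841361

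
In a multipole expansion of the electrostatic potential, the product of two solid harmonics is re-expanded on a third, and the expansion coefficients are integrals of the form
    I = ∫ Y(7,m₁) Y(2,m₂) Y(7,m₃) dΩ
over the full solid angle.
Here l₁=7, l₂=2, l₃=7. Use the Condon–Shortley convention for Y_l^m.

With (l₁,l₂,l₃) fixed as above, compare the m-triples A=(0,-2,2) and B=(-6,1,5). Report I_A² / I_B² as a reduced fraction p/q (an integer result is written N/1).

1512/1573

l's match ⇒ only the (l;m) 3-j factors differ between A and B.
A: triangle coeff Δ(7,2,7) = 1/185640; Σ_t [0,0]: t=0:+1/2419200 = 1/2419200; (3j)²=27/1105 [(7 2 7; 0 -2 2)], sign=-1
B: triangle coeff Δ(7,2,7) = 1/185640; Σ_t [1,2]: t=1:−1/958003200 t=2:+1/79833600 = 1/87091200; (3j)²=121/4760 [(7 2 7; -6 1 5)], sign=+1
I_A²/I_B² = (27/1105)/(121/4760) = 1512/1573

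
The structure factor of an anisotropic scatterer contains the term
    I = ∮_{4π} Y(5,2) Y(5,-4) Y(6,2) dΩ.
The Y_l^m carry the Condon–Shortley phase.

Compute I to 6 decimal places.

m-sum 0 ✓  L=16 even ✓  0≤6≤10 ✓
Π(2lᵢ+1) = 11×11×13 = 1573
triangle coeff Δ(5,5,6) = 1/28588560
Σ_t [0,4]: t=0:+1/345600 t=1:−1/13824 t=2:+1/5184 t=3:−1/13824 t=4:+1/345600 = 7/129600
(3j)²=80/7293 [(5 5 6; 0 0 0)], sign=+1
Σ_t [0,1]: t=0:+1/103680 t=1:−1/207360 = 1/207360
(3j)²=21/2431 [(5 5 6; 2 -4 2)], sign=+1
⇒ 4πI² = 560/3757
I = (+1)√(560/3757/(4π)) = 0.10891018

0.108910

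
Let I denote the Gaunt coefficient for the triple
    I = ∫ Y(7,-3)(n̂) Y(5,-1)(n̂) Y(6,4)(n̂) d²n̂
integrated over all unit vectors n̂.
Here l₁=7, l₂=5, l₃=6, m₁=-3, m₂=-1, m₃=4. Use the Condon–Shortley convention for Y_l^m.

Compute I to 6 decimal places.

m-sum 0 ✓  L=18 even ✓  2≤6≤12 ✓
Π(2lᵢ+1) = 15×11×13 = 2145
triangle coeff Δ(7,5,6) = 1/174594420
Σ_t [1,5]: t=1:−1/4147200 t=2:+1/207360 t=3:−1/82944 t=4:+1/207360 t=5:−1/4147200 = -1/345600
(3j)²=420/46189 [(7 5 6; 0 0 0)], sign=-1
Σ_t [2,4]: t=2:+1/7741440 t=3:−1/1088640 t=4:+1/1658880 = -13/69672960
(3j)²=325/149226 [(7 5 6; -3 -1 4)], sign=-1
⇒ 4πI² = 48750/1147619
I = (+1)√(48750/1147619/(4π)) = 0.05814114

0.058141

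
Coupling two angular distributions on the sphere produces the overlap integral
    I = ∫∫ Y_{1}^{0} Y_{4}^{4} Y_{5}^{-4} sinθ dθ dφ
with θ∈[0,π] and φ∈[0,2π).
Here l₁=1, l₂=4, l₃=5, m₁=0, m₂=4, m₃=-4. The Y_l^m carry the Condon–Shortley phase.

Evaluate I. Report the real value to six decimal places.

0.147319

m-sum 0 ✓  L=10 even ✓  3≤5≤5 ✓
Π(2lᵢ+1) = 3×9×11 = 297
triangle coeff Δ(1,4,5) = 1/495
Σ_t [0,0]: t=0:+1/576 = 1/576
(3j)²=5/99 [(1 4 5; 0 0 0)], sign=-1
Σ_t [0,0]: t=0:+1/40320 = 1/40320
(3j)²=1/55 [(1 4 5; 0 4 -4)], sign=-1
⇒ 4πI² = 3/11
I = (+1)√(3/11/(4π)) = 0.14731920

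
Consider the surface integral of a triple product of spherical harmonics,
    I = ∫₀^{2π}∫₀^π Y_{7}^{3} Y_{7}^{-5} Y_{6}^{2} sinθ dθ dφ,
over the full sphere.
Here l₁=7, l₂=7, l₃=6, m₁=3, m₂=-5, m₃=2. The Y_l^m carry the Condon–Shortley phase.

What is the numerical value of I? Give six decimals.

Checks pass: Σm=0; 20 even; l₃=6∈[0,14].
(2·7+1)(2·7+1)(2·6+1) = 2925
Δ: 8! 6! 6! / 21! → 1/2444321880
sum: t=1:−1/2612736000 t=2:+1/20736000 t=3:−1/1658880 t=4:+1/746496 t=5:−1/1658880 t=6:+1/20736000 t=7:−1/2612736000 = 1/4354560
3j²(7 7 6; 0 0 0) = Δ·Π!·Σ² = 1000/138567  (sign +1)
sum: t=0:+1/92897280 t=1:−1/21772800 t=2:+1/49766400 = -1/66355200
3j²(7 7 6; 3 -5 2) = Δ·Π!·Σ² = 63/8398  (sign -1)
combine: 4πI² = 2925·1000/138567·63/8398 = 2362500/14919047
take √, sign -1: I = -0.11225623

-0.112256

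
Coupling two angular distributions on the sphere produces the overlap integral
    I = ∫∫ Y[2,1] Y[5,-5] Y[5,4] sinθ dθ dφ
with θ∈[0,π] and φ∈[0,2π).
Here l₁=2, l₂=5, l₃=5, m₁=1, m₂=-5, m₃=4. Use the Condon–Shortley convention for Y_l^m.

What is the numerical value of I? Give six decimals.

m-sum 0 ✓  L=12 even ✓  3≤5≤7 ✓
Π(2lᵢ+1) = 5×11×11 = 605
triangle coeff Δ(2,5,5) = 1/38610
Σ_t [0,2]: t=0:+1/2880 t=1:−1/576 t=2:+1/2880 = -1/960
(3j)²=10/429 [(2 5 5; 0 0 0)], sign=+1
Σ_t [0,0]: t=0:+1/80640 = 1/80640
(3j)²=9/286 [(2 5 5; 1 -5 4)], sign=-1
⇒ 4πI² = 75/169
I = (-1)√(75/169/(4π)) = -0.18792404

-0.187924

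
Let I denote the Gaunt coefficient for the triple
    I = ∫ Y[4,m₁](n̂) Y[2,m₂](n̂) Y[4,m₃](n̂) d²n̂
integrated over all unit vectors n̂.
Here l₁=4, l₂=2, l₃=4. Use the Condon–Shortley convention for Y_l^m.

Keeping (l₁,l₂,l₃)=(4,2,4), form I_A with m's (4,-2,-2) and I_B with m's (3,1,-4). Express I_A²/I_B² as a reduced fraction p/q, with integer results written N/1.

Shared (l₁,l₂,l₃)=(4,2,4): N and (l;000)² cancel in I_A²/I_B².
A: Δ = 2!·6!·2!/11! = 1/13860; Racah Σ t=0..0: t=0:+1/2880 = 1/2880; ⇒ 3j(4 2 4; 4 -2 -2)² = 2/165, sgn +1
B: Δ = 2!·6!·2!/11! = 1/13860; Racah Σ t=1..1: t=1:−1/1440 = -1/1440; ⇒ 3j(4 2 4; 3 1 -4)² = 7/165, sgn -1
I_A²/I_B² = (2/165)/(7/165) = 2/7

2/7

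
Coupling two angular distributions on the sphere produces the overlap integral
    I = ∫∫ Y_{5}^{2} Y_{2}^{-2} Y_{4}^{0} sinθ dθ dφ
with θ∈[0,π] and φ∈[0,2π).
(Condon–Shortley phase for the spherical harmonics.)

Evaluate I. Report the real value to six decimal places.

Σlᵢ=11 odd — θ-integrand is odd under cosθ→−cosθ; I=0

0.000000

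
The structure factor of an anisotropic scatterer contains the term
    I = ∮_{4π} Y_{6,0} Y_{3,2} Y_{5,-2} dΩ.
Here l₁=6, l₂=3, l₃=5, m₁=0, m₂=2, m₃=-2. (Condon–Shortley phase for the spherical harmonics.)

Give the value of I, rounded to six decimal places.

-0.165130

Rules hold: Σm=0, L=14 even, 3≤5≤9.
N = 13·7·11 = 1001
Δ = 4!·8!·2!/15! = 1/675675
Racah Σ t=1..3: t=1:−1/8640 t=2:+1/2304 t=3:−1/8640 = 7/34560
⇒ 3j(6 3 5; 0 0 0)² = 7/429, sgn -1
Racah Σ t=3..4: t=3:−1/8640 t=4:+1/34560 = -1/11520
⇒ 3j(6 3 5; 0 2 -2)² = 3/143, sgn +1
4πI² = N·(3j₀)²·(3jₘ)² = 49/143
I = -1·√(0.342657/4π) = -0.16512966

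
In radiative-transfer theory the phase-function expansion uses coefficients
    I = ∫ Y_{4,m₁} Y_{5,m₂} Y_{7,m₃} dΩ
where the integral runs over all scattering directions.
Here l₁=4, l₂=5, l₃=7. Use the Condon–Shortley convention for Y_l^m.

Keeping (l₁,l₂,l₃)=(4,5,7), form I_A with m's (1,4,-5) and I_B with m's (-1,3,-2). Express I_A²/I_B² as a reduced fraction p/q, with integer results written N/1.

l's match ⇒ only the (l;m) 3-j factors differ between A and B.
A: triangle coeff Δ(4,5,7) = 1/6126120; Σ_t [1,2]: t=1:−1/1935360 t=2:+1/1209600 = 1/3225600; (3j)²=243/61880 [(4 5 7; 1 4 -5)], sign=+1
B: triangle coeff Δ(4,5,7) = 1/6126120; Σ_t [0,2]: t=0:+1/9676800 t=1:−1/241920 t=2:+1/103680 = 163/29030400; (3j)²=26569/2042040 [(4 5 7; -1 3 -2)], sign=-1
I_A²/I_B² = (243/61880)/(26569/2042040) = 8019/26569

8019/26569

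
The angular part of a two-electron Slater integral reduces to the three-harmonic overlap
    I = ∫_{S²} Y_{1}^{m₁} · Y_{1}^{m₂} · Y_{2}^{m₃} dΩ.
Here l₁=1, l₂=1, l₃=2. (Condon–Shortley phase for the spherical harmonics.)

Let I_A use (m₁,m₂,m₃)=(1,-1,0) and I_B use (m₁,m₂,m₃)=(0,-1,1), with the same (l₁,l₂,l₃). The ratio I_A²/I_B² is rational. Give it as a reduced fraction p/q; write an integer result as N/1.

Shared (l₁,l₂,l₃)=(1,1,2): N and (l;000)² cancel in I_A²/I_B².
A: Δ = 0!·2!·2!/5! = 1/30; Racah Σ t=0..0: t=0:+1/4 = 1/4; ⇒ 3j(1 1 2; 1 -1 0)² = 1/30, sgn +1
B: Δ = 0!·2!·2!/5! = 1/30; Racah Σ t=0..0: t=0:+1/2 = 1/2; ⇒ 3j(1 1 2; 0 -1 1)² = 1/10, sgn -1
I_A²/I_B² = (1/30)/(1/10) = 1/3

1/3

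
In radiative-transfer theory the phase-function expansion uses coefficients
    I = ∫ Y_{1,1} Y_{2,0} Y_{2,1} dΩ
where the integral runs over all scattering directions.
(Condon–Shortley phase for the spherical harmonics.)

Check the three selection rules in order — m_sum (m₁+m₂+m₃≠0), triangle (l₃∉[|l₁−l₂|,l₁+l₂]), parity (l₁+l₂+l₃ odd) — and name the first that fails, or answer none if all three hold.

m_sum

Σmᵢ = 2  ✗
l₃∈[|l₁−l₂|,l₁+l₂]=[1,3], have l₃=2
Σlᵢ = 5 ⇒ odd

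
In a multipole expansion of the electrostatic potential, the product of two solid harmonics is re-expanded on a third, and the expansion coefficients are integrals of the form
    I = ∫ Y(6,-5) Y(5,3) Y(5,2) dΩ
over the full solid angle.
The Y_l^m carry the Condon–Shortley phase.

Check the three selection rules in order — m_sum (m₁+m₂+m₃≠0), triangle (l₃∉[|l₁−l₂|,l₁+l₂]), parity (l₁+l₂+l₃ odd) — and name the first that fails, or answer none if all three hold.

azimuthal sum: -5 + 3 + 2 = 0  ✓
1 ≤ 5 ≤ 11 (triangle on l)  ✓
L = 6 + 5 + 5 = 16 (even)  ✓

none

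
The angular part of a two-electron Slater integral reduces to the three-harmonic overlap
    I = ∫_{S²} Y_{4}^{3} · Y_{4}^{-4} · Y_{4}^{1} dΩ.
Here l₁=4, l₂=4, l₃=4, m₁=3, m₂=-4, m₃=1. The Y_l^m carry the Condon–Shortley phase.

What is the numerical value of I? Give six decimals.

-0.168431

Checks pass: Σm=0; 12 even; l₃=4∈[0,8].
(2·4+1)(2·4+1)(2·4+1) = 729
Δ: 4! 4! 4! / 13! → 1/450450
sum: t=0:+1/13824 t=1:−1/216 t=2:+1/64 t=3:−1/216 t=4:+1/13824 = 5/768
3j²(4 4 4; 0 0 0) = Δ·Π!·Σ² = 18/1001  (sign +1)
sum: t=0:+1/3456 = 1/3456
3j²(4 4 4; 3 -4 1) = Δ·Π!·Σ² = 35/1287  (sign -1)
combine: 4πI² = 729·18/1001·35/1287 = 7290/20449
take √, sign -1: I = -0.16843130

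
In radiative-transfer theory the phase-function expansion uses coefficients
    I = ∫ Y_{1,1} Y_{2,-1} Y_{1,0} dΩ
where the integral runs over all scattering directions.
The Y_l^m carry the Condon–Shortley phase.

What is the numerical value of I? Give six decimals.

Checks pass: Σm=0; 4 even; l₃=1∈[1,3].
(2·1+1)(2·2+1)(2·1+1) = 45
Δ: 2! 0! 2! / 5! → 1/30
sum: t=1:−1/1 = -1/1
3j²(1 2 1; 0 0 0) = Δ·Π!·Σ² = 2/15  (sign +1)
sum: t=0:+1/2 = 1/2
3j²(1 2 1; 1 -1 0) = Δ·Π!·Σ² = 1/10  (sign -1)
combine: 4πI² = 45·2/15·1/10 = 3/5
take √, sign -1: I = -0.21850969

-0.218510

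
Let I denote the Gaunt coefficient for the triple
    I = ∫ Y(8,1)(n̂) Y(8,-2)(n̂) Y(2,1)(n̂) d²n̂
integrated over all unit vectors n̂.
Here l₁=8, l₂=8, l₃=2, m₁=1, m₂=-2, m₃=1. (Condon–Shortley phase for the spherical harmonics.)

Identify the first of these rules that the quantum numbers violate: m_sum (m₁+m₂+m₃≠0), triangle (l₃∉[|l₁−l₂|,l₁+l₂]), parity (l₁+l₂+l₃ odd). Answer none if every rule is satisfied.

none

azimuthal sum: 1 − 2 + 1 = 0  ✓
0 ≤ 2 ≤ 16 (triangle on l)  ✓
L = 8 + 8 + 2 = 18 (even)  ✓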